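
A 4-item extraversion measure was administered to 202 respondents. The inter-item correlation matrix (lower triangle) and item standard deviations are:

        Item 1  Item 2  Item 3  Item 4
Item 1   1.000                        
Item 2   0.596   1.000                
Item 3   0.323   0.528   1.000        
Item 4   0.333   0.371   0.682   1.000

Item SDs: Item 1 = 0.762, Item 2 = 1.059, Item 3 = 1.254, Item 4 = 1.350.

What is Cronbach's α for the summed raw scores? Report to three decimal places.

α = 0.773

Σσ²ᵢ = 0.762² + 1.059² + 1.254² + 1.350² = 5.0971
Covariances σ_ij = r_ij · s_i · s_j:
  σ(Item 1,Item 2) = 0.596 × 0.762 × 1.059 = 0.4809
  σ(Item 1,Item 3) = 0.323 × 0.762 × 1.254 = 0.3086
  σ(Item 1,Item 4) = 0.333 × 0.762 × 1.350 = 0.3426
  σ(Item 2,Item 3) = 0.528 × 1.059 × 1.254 = 0.7012
  σ(Item 2,Item 4) = 0.371 × 1.059 × 1.350 = 0.5304
  σ(Item 3,Item 4) = 0.682 × 1.254 × 1.350 = 1.1546
σ²_T = Σσ²ᵢ + 2·Σσ_ij = 5.0971 + 2 × 3.5183 = 12.1337
α = (4/3)·(1 − 5.0971/12.1337) = 0.773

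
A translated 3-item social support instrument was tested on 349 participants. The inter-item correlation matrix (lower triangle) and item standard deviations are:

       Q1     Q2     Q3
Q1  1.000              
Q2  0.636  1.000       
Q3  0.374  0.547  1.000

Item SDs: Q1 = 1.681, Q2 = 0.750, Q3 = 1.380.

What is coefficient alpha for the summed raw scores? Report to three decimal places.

coefficient alpha = 0.687

Σσ²ᵢ = 1.681² + 0.750² + 1.380² = 5.2927
Covariances σ_ij = r_ij · s_i · s_j:
  σ(Q1,Q2) = 0.636 × 1.681 × 0.750 = 0.8018
  σ(Q1,Q3) = 0.374 × 1.681 × 1.380 = 0.8676
  σ(Q2,Q3) = 0.547 × 0.750 × 1.380 = 0.5661
σ²_T = Σσ²ᵢ + 2·Σσ_ij = 5.2927 + 2 × 2.2355 = 9.7637
α = (3/2)·(1 − 5.2927/9.7637) = 0.687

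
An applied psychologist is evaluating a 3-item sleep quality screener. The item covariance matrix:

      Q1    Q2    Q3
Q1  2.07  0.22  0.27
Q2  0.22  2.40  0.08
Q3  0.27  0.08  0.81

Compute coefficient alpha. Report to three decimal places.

α = 0.266

ΣVar(i) = 2.07 + 2.40 + 0.81 = 5.28
Σ_{i<j} σ_ij = 0.57
total variance = 5.28 + 2 × 0.57 = 6.42
α = (k/(k−1))·(1 − ΣVar(i)/total variance) = (3/2)·(1 − 5.28/6.42) = 0.266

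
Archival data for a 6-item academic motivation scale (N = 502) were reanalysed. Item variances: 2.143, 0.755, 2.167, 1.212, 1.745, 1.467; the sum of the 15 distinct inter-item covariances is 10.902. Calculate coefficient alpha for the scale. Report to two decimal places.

ΣVar(i) = 2.143 + 0.755 + 2.167 + 1.212 + 1.745 + 1.467 = 9.489
Sum of distinct covariances = 10.902
σ²_T = ΣVar(i) + 2·Σcov = 9.489 + 2 × 10.902 = 31.293
α = (6/5)·(1 − 9.489/31.293) = 0.84

α = 0.84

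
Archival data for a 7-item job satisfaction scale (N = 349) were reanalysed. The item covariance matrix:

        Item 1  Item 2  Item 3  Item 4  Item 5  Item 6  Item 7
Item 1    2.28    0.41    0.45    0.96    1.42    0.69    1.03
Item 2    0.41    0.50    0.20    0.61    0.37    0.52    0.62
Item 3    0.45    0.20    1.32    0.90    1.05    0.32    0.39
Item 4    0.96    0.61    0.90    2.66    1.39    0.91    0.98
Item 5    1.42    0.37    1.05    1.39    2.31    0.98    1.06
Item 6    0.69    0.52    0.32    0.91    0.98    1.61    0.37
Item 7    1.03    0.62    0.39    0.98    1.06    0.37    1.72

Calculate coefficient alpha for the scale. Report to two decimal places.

α = 0.84

Σσ²ᵢ = 2.28 + 0.50 + 1.32 + 2.66 + 2.31 + 1.61 + 1.72 = 12.40
Sum of off-diagonal covariances = 15.63
σ²_T = 12.40 + 2 × 15.63 = 43.66
α = (k/(k−1))·(1 − Σσ²ᵢ/σ²_T) = (7/6)·(1 − 12.40/43.66) = 0.84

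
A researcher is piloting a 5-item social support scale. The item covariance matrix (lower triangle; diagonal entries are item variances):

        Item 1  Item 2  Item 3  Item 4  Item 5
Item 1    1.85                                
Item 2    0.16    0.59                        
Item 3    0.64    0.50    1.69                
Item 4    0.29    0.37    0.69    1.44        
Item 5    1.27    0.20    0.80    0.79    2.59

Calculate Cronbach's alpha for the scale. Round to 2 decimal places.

Σσ²ᵢ = 1.85 + 0.59 + 1.69 + 1.44 + 2.59 = 8.16
Sum of the distinct covariances = 5.71
σ²_total = 8.16 + 2 × 5.71 = 19.58
α = (k/(k−1))·(1 − Σσ²ᵢ/σ²_total) = (5/4)·(1 − 8.16/19.58) = 0.73

α = 0.73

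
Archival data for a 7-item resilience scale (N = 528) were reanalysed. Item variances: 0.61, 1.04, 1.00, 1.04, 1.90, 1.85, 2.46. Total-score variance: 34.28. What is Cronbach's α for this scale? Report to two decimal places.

α = 0.83

Σσ²ᵢ = 0.61 + 1.04 + 1.00 + 1.04 + 1.90 + 1.85 + 2.46 = 9.90
α = (k/(k−1))·(1 − Σσ²ᵢ/σ²_total) = (7/6)·(1 − 9.90/34.28) = 0.83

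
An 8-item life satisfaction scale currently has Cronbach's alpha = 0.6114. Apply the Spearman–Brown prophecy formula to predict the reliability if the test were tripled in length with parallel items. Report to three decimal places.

predicted reliability = 0.825

Length factor m = 3
α' = m·α / (1 + (m−1)·α)
   = 3 × 0.6114 / (1 + (3 − 1) × 0.6114)
   = 1.8342 / 2.2228 = 0.825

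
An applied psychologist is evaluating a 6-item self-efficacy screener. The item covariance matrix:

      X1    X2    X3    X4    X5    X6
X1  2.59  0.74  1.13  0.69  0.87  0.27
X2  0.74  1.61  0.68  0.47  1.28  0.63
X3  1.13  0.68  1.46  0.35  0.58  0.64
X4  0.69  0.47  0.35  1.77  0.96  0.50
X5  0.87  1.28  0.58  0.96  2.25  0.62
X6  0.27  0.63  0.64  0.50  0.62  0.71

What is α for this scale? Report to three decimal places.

α = 0.801

Σσᵢ² = 2.59 + 1.61 + 1.46 + 1.77 + 2.25 + 0.71 = 10.39
Sum of the distinct covariances = 10.41
σ²_T = 10.39 + 2 × 10.41 = 31.21
α = (k/(k−1))·(1 − Σσᵢ²/σ²_T) = (6/5)·(1 − 10.39/31.21) = 0.801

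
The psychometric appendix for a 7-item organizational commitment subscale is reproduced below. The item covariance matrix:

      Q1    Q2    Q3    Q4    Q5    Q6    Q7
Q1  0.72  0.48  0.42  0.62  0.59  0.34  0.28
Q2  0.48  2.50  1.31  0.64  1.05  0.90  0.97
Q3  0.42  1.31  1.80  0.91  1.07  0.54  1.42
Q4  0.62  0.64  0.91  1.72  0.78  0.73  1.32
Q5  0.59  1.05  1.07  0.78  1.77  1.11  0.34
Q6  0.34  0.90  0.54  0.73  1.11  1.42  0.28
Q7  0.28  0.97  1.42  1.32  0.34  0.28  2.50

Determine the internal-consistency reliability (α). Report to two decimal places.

α = 0.84

sum of item variances = 0.72 + 2.50 + 1.80 + 1.72 + 1.77 + 1.42 + 2.50 = 12.43
Σ_{i<j} σ_ij = 16.10
Var(T) = 12.43 + 2 × 16.10 = 44.63
α = (k/(k−1))·(1 − sum of item variances/Var(T)) = (7/6)·(1 − 12.43/44.63) = 0.84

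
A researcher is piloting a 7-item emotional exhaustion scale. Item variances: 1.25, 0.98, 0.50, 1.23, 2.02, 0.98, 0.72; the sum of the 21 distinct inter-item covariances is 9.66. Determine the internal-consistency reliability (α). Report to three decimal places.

α = 0.835

Σσ²ᵢ = 1.25 + 0.98 + 0.50 + 1.23 + 2.02 + 0.98 + 0.72 = 7.68
Sum of distinct covariances = 9.66
σ²_total = Σσ²ᵢ + 2·Σcov = 7.68 + 2 × 9.66 = 27.00
α = (7/6)·(1 − 7.68/27.00) = 0.835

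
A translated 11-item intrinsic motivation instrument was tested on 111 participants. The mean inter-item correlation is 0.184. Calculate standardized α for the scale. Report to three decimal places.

Standardized α = k·r̄ / (1 + (k−1)·r̄) = 11 × 0.184 / (1 + 10 × 0.184)
  = 2.0240 / 2.8400 = 0.713

standardized α = 0.713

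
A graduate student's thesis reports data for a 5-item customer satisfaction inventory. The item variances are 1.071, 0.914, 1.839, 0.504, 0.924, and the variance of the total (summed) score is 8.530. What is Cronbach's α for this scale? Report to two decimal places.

Cronbach's α = 0.48

Σσ²ᵢ = 1.071 + 0.914 + 1.839 + 0.504 + 0.924 = 5.252
α = (k/(k−1))·(1 − Σσ²ᵢ/total variance) = (5/4)·(1 − 5.252/8.530) = 0.48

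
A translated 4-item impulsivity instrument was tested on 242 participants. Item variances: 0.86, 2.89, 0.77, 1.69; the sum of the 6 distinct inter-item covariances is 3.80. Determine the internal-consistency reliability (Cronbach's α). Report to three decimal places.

α = 0.734

sum of item variances = 0.86 + 2.89 + 0.77 + 1.69 = 6.21
Sum of distinct covariances = 3.80
σ²_T = sum of item variances + 2·Σcov = 6.21 + 2 × 3.80 = 13.81
α = (4/3)·(1 − 6.21/13.81) = 0.734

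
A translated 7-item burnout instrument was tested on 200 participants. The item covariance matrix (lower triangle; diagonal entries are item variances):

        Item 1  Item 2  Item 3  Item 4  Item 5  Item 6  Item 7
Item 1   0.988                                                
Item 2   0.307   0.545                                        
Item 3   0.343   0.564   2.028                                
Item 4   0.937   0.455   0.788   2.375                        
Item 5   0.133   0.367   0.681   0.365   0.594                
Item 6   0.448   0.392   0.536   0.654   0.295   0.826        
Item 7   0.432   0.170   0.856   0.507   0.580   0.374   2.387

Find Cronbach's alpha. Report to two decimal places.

Cronbach's alpha = 0.79

sum of item variances = 0.988 + 0.545 + 2.028 + 2.375 + 0.594 + 0.826 + 2.387 = 9.743
Σ_{i<j} σ_ij = 10.184
total variance = 9.743 + 2 × 10.184 = 30.111
α = (k/(k−1))·(1 − sum of item variances/total variance) = (7/6)·(1 − 9.743/30.111) = 0.79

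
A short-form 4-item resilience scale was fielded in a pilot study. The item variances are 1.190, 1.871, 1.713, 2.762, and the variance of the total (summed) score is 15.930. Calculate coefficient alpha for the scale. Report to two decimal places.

α = 0.70

Σσᵢ² = 1.190 + 1.871 + 1.713 + 2.762 = 7.536
α = (k/(k−1))·(1 − Σσᵢ²/σ²_total) = (4/3)·(1 − 7.536/15.930) = 0.70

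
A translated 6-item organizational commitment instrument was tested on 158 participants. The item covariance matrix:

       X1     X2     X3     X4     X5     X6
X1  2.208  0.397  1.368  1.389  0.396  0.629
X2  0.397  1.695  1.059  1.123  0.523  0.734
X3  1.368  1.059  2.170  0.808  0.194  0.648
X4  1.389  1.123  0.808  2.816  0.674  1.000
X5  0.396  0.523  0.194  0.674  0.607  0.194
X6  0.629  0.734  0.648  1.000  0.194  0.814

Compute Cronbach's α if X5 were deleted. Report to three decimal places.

Remaining items: X1, X2, X3, X4, X6 (k = 5).
Σσᵢ² = 2.208 + 1.695 + 2.170 + 2.816 + 0.814 = 9.703
σ²_T = 9.703 + 2 × 9.155 = 28.013
α (item deleted) = (5/4)·(1 − 9.703/28.013) = 0.817

Cronbach's α = 0.817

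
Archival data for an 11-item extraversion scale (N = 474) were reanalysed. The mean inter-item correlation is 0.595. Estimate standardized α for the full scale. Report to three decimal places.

standardized α = 0.942

Standardized α = k·r̄ / (1 + (k−1)·r̄) = 11 × 0.595 / (1 + 10 × 0.595)
  = 6.5450 / 6.9500 = 0.942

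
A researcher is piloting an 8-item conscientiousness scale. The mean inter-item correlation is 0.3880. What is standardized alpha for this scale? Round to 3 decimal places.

Standardized α = k·r̄ / (1 + (k−1)·r̄) = 8 × 0.3880 / (1 + 7 × 0.3880)
  = 3.1040 / 3.7160 = 0.835

α = 0.835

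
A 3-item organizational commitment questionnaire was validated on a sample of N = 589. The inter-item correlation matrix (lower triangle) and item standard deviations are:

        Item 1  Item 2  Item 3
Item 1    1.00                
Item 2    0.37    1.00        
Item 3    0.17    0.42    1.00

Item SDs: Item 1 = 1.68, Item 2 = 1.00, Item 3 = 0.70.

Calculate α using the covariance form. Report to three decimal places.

Σσ²ᵢ = 1.68² + 1.00² + 0.70² = 4.3124
Covariances σ_ij = r_ij · s_i · s_j:
  σ(Item 1,Item 2) = 0.37 × 1.68 × 1.00 = 0.6216
  σ(Item 1,Item 3) = 0.17 × 1.68 × 0.70 = 0.1999
  σ(Item 2,Item 3) = 0.42 × 1.00 × 0.70 = 0.2940
σ²_T = Σσ²ᵢ + 2·Σσ_ij = 4.3124 + 2 × 1.1155 = 6.5434
α = (3/2)·(1 − 4.3124/6.5434) = 0.511

α = 0.511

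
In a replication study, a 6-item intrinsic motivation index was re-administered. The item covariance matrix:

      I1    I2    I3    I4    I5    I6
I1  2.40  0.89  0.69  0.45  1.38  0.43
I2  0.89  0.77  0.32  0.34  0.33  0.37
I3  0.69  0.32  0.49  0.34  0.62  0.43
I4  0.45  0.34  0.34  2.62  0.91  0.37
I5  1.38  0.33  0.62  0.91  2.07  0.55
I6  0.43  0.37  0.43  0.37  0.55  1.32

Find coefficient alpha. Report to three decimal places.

α = 0.762

ΣVar(i) = 2.40 + 0.77 + 0.49 + 2.62 + 2.07 + 1.32 = 9.67
Σ_{i<j} σ_ij = 8.42
σ²_total = 9.67 + 2 × 8.42 = 26.51
α = (k/(k−1))·(1 − ΣVar(i)/σ²_total) = (6/5)·(1 − 9.67/26.51) = 0.762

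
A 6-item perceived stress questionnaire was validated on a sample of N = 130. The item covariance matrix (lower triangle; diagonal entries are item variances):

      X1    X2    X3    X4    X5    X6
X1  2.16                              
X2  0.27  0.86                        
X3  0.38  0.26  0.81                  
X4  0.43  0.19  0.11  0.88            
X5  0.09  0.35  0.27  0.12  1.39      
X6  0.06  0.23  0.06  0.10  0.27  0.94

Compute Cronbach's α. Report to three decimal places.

α = 0.570

Σσᵢ² = 2.16 + 0.86 + 0.81 + 0.88 + 1.39 + 0.94 = 7.04
Sum of the distinct covariances = 3.19
σ²_T = 7.04 + 2 × 3.19 = 13.42
α = (k/(k−1))·(1 − Σσᵢ²/σ²_T) = (6/5)·(1 − 7.04/13.42) = 0.570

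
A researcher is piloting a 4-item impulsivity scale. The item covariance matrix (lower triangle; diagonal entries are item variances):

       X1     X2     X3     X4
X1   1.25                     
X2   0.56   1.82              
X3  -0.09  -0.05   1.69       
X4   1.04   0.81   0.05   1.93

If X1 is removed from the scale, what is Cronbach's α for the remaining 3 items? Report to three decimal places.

Remaining items: X2, X3, X4 (k = 3).
sum of item variances = 1.82 + 1.69 + 1.93 = 5.44
σ²_total = 5.44 + 2 × 0.81 = 7.06
α (item deleted) = (3/2)·(1 − 5.44/7.06) = 0.344

α = 0.344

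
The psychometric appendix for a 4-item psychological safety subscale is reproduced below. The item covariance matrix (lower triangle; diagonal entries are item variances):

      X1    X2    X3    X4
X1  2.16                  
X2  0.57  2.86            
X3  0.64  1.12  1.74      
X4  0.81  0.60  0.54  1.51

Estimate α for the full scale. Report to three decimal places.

sum of item variances = 2.16 + 2.86 + 1.74 + 1.51 = 8.27
Σ_{i<j} σ_ij = 4.28
σ²_T = 8.27 + 2 × 4.28 = 16.83
α = (k/(k−1))·(1 − sum of item variances/σ²_T) = (4/3)·(1 − 8.27/16.83) = 0.678

α = 0.678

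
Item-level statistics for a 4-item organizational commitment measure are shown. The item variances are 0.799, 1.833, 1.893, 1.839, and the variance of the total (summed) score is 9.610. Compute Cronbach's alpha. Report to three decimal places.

Σσ²ᵢ = 0.799 + 1.833 + 1.893 + 1.839 = 6.364
α = (k/(k−1))·(1 − Σσ²ᵢ/σ²_total) = (4/3)·(1 − 6.364/9.610) = 0.450

Cronbach's alpha = 0.450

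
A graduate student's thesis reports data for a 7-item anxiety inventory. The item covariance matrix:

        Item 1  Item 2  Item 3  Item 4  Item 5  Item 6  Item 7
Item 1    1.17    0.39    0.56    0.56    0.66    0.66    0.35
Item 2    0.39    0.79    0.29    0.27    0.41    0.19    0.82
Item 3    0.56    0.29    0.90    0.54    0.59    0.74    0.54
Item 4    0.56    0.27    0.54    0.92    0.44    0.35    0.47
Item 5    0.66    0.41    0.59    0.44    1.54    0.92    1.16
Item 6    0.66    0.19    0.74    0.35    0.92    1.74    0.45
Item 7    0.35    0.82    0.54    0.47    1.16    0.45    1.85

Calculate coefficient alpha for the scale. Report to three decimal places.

sum of item variances = 1.17 + 0.79 + 0.90 + 0.92 + 1.54 + 1.74 + 1.85 = 8.91
Sum of off-diagonal covariances = 11.36
Var(T) = 8.91 + 2 × 11.36 = 31.63
α = (k/(k−1))·(1 − sum of item variances/Var(T)) = (7/6)·(1 − 8.91/31.63) = 0.838

coefficient alpha = 0.838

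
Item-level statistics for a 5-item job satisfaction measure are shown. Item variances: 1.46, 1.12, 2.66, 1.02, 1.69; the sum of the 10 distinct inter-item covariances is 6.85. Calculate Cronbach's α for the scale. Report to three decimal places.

sum of item variances = 1.46 + 1.12 + 2.66 + 1.02 + 1.69 = 7.95
Sum of distinct covariances = 6.85
σ²_T = sum of item variances + 2·Σcov = 7.95 + 2 × 6.85 = 21.65
α = (5/4)·(1 − 7.95/21.65) = 0.791

α = 0.791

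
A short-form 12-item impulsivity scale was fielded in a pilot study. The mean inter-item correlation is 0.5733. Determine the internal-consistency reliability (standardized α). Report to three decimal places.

α = 0.942

Standardized α = k·r̄ / (1 + (k−1)·r̄) = 12 × 0.5733 / (1 + 11 × 0.5733)
  = 6.8796 / 7.3063 = 0.942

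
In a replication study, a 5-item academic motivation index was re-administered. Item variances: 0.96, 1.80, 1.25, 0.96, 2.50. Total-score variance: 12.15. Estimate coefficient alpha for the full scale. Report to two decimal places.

Σσ²ᵢ = 0.96 + 1.80 + 1.25 + 0.96 + 2.50 = 7.47
α = (k/(k−1))·(1 − Σσ²ᵢ/total variance) = (5/4)·(1 − 7.47/12.15) = 0.48

coefficient alpha = 0.48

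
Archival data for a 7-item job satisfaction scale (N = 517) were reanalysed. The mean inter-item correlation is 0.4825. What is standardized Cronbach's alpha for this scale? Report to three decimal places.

Standardized α = k·r̄ / (1 + (k−1)·r̄) = 7 × 0.4825 / (1 + 6 × 0.4825)
  = 3.3775 / 3.8950 = 0.867

standardized Cronbach's alpha = 0.867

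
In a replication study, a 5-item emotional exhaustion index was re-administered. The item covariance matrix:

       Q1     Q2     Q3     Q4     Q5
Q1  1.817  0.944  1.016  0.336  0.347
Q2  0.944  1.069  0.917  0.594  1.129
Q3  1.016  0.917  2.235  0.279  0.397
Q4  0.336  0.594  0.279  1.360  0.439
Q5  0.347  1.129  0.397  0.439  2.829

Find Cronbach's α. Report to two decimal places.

α = 0.72

ΣVar(i) = 1.817 + 1.069 + 2.235 + 1.360 + 2.829 = 9.310
Σ_{i<j} σ_ij = 6.398
σ²_total = 9.310 + 2 × 6.398 = 22.106
α = (k/(k−1))·(1 − ΣVar(i)/σ²_total) = (5/4)·(1 − 9.310/22.106) = 0.72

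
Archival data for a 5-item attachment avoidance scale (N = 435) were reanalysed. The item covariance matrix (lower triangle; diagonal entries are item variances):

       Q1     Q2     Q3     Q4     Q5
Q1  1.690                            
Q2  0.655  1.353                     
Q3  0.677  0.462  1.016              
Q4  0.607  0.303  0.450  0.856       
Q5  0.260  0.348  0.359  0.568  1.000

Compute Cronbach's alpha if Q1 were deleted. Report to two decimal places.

Remaining items: Q2, Q3, Q4, Q5 (k = 4).
Σσᵢ² = 1.353 + 1.016 + 0.856 + 1.000 = 4.225
σ²_T = 4.225 + 2 × 2.490 = 9.205
α (item deleted) = (4/3)·(1 − 4.225/9.205) = 0.72

α = 0.72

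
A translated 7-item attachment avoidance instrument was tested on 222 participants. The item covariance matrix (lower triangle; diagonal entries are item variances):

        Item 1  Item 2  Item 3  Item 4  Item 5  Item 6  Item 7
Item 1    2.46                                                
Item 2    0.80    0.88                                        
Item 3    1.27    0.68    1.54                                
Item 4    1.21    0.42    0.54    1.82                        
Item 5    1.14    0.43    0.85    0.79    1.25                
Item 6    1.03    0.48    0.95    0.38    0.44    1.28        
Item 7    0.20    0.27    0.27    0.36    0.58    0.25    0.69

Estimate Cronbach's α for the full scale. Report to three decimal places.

Cronbach's α = 0.850

Σσᵢ² = 2.46 + 0.88 + 1.54 + 1.82 + 1.25 + 1.28 + 0.69 = 9.92
Sum of the distinct covariances = 13.34
σ²_total = 9.92 + 2 × 13.34 = 36.60
α = (k/(k−1))·(1 − Σσᵢ²/σ²_total) = (7/6)·(1 − 9.92/36.60) = 0.850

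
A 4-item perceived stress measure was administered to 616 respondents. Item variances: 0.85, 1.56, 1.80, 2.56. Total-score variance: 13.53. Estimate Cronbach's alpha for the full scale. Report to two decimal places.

α = 0.67

sum of item variances = 0.85 + 1.56 + 1.80 + 2.56 = 6.77
α = (k/(k−1))·(1 − sum of item variances/σ²_T) = (4/3)·(1 − 6.77/13.53) = 0.67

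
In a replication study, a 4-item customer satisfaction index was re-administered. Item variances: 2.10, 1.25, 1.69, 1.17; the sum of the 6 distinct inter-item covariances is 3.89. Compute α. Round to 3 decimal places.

Σσ²ᵢ = 2.10 + 1.25 + 1.69 + 1.17 = 6.21
Sum of distinct covariances = 3.89
total variance = Σσ²ᵢ + 2·Σcov = 6.21 + 2 × 3.89 = 13.99
α = (4/3)·(1 − 6.21/13.99) = 0.741

α = 0.741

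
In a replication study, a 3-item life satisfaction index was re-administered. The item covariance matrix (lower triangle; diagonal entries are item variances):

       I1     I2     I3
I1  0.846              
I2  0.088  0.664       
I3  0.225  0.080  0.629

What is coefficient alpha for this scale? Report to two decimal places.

α = 0.40

sum of item variances = 0.846 + 0.664 + 0.629 = 2.139
Sum of the distinct covariances = 0.393
σ²_T = 2.139 + 2 × 0.393 = 2.925
α = (k/(k−1))·(1 − sum of item variances/σ²_T) = (3/2)·(1 − 2.139/2.925) = 0.40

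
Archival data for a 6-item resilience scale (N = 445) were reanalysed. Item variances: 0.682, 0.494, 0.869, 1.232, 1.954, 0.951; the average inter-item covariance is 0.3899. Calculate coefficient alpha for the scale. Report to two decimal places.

Σσᵢ² = 0.682 + 0.494 + 0.869 + 1.232 + 1.954 + 0.951 = 6.182
Sum of the 15 distinct covariances = 15 × 0.3899 = 5.8485
total variance = Σσᵢ² + 2·Σcov = 6.182 + 2 × 5.8485 = 17.8790
α = (6/5)·(1 − 6.182/17.8790) = 0.79

coefficient alpha = 0.79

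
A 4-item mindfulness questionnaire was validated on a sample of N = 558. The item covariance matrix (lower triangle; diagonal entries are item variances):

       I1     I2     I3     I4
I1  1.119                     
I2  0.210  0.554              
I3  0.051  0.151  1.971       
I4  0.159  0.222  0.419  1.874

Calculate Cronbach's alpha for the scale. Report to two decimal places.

Σσ²ᵢ = 1.119 + 0.554 + 1.971 + 1.874 = 5.518
Sum of off-diagonal covariances = 1.212
total variance = 5.518 + 2 × 1.212 = 7.942
α = (k/(k−1))·(1 − Σσ²ᵢ/total variance) = (4/3)·(1 − 5.518/7.942) = 0.41

α = 0.41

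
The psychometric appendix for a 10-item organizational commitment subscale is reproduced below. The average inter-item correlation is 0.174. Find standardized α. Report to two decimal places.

Standardized α = k·r̄ / (1 + (k−1)·r̄) = 10 × 0.174 / (1 + 9 × 0.174)
  = 1.7400 / 2.5660 = 0.68

standardized α = 0.68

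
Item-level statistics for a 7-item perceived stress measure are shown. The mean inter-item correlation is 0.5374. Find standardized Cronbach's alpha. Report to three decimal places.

α = 0.890

Standardized α = k·r̄ / (1 + (k−1)·r̄) = 7 × 0.5374 / (1 + 6 × 0.5374)
  = 3.7618 / 4.2244 = 0.890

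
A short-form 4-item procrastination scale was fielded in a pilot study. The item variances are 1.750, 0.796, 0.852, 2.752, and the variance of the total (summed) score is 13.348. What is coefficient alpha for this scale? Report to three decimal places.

α = 0.719

ΣVar(i) = 1.750 + 0.796 + 0.852 + 2.752 = 6.150
α = (k/(k−1))·(1 − ΣVar(i)/total variance) = (4/3)·(1 − 6.150/13.348) = 0.719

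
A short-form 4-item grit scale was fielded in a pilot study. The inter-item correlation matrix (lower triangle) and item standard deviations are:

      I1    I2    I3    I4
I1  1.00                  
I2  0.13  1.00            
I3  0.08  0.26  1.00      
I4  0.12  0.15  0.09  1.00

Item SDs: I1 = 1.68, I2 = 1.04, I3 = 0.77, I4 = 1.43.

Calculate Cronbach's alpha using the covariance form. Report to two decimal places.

α = 0.35

Σσ²ᵢ = 1.68² + 1.04² + 0.77² + 1.43² = 6.5418
Covariances σ_ij = r_ij · s_i · s_j:
  σ(I1,I2) = 0.13 × 1.68 × 1.04 = 0.2271
  σ(I1,I3) = 0.08 × 1.68 × 0.77 = 0.1035
  σ(I1,I4) = 0.12 × 1.68 × 1.43 = 0.2883
  σ(I2,I3) = 0.26 × 1.04 × 0.77 = 0.2082
  σ(I2,I4) = 0.15 × 1.04 × 1.43 = 0.2231
  σ(I3,I4) = 0.09 × 0.77 × 1.43 = 0.0991
σ²_T = Σσ²ᵢ + 2·Σσ_ij = 6.5418 + 2 × 1.1493 = 8.8404
α = (4/3)·(1 − 6.5418/8.8404) = 0.35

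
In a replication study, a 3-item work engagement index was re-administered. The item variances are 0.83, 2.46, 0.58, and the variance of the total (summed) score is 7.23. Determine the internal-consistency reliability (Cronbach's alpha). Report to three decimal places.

sum of item variances = 0.83 + 2.46 + 0.58 = 3.87
α = (k/(k−1))·(1 − sum of item variances/Var(T)) = (3/2)·(1 − 3.87/7.23) = 0.697

α = 0.697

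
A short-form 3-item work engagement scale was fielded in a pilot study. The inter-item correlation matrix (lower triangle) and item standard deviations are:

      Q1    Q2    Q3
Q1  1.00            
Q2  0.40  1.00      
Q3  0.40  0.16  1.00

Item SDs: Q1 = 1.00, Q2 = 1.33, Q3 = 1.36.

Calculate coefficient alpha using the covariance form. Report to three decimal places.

Σσ²ᵢ = 1.00² + 1.33² + 1.36² = 4.6185
Covariances σ_ij = r_ij · s_i · s_j:
  σ(Q1,Q2) = 0.40 × 1.00 × 1.33 = 0.5320
  σ(Q1,Q3) = 0.40 × 1.00 × 1.36 = 0.5440
  σ(Q2,Q3) = 0.16 × 1.33 × 1.36 = 0.2894
σ²_T = Σσ²ᵢ + 2·Σσ_ij = 4.6185 + 2 × 1.3654 = 7.3493
α = (3/2)·(1 − 4.6185/7.3493) = 0.557

α = 0.557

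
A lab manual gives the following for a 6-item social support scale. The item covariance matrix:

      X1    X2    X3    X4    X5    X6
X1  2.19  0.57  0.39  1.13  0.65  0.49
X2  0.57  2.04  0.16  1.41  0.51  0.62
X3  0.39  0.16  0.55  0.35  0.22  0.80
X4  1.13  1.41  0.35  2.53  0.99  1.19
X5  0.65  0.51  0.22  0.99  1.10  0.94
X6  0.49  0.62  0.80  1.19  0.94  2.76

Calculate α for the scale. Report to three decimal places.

Σσᵢ² = 2.19 + 2.04 + 0.55 + 2.53 + 1.10 + 2.76 = 11.17
Sum of the distinct covariances = 10.42
σ²_T = 11.17 + 2 × 10.42 = 32.01
α = (k/(k−1))·(1 − Σσᵢ²/σ²_T) = (6/5)·(1 − 11.17/32.01) = 0.781

α = 0.781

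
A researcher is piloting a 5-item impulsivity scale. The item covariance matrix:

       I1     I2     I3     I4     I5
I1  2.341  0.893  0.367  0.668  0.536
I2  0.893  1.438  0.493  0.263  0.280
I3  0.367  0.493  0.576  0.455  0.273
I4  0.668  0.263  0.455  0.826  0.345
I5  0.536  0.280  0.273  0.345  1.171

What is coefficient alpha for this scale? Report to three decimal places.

ΣVar(i) = 2.341 + 1.438 + 0.576 + 0.826 + 1.171 = 6.352
Sum of off-diagonal covariances = 4.573
total variance = 6.352 + 2 × 4.573 = 15.498
α = (k/(k−1))·(1 − ΣVar(i)/total variance) = (5/4)·(1 − 6.352/15.498) = 0.738

coefficient alpha = 0.738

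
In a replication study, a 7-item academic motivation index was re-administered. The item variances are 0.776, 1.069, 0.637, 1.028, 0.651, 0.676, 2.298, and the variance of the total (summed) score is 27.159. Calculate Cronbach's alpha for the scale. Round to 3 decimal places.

α = 0.860

Σσ²ᵢ = 0.776 + 1.069 + 0.637 + 1.028 + 0.651 + 0.676 + 2.298 = 7.135
α = (k/(k−1))·(1 − Σσ²ᵢ/σ²_total) = (7/6)·(1 − 7.135/27.159) = 0.860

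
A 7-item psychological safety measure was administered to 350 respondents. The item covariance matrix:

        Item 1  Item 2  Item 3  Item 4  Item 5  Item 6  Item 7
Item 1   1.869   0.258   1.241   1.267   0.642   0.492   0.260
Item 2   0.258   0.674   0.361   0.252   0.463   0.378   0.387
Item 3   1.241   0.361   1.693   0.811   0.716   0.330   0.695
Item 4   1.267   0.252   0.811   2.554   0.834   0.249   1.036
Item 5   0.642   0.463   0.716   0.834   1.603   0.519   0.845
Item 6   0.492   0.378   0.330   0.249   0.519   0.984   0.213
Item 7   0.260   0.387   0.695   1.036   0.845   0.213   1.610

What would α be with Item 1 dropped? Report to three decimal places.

Remaining items: Item 2, Item 3, Item 4, Item 5, Item 6, Item 7 (k = 6).
ΣVar(i) = 0.674 + 1.693 + 2.554 + 1.603 + 0.984 + 1.610 = 9.118
σ²_T = 9.118 + 2 × 8.089 = 25.296
α (item deleted) = (6/5)·(1 − 9.118/25.296) = 0.767

α = 0.767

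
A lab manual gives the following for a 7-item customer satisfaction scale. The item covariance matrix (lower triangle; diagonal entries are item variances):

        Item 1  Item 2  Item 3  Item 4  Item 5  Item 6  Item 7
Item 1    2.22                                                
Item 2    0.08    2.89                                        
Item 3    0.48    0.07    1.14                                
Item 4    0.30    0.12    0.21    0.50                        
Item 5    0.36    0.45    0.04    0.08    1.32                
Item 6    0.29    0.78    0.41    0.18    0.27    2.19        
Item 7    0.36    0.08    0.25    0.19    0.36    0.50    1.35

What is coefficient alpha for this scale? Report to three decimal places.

Σσᵢ² = 2.22 + 2.89 + 1.14 + 0.50 + 1.32 + 2.19 + 1.35 = 11.61
Σ_{i<j} σ_ij = 5.86
total variance = 11.61 + 2 × 5.86 = 23.33
α = (k/(k−1))·(1 − Σσᵢ²/total variance) = (7/6)·(1 − 11.61/23.33) = 0.586

α = 0.586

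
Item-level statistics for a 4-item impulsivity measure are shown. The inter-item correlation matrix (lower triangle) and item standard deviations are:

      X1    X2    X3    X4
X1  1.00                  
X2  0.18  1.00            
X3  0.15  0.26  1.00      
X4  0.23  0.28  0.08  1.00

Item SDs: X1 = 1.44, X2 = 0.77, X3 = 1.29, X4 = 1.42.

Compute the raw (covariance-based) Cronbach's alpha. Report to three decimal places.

Σσ²ᵢ = 1.44² + 0.77² + 1.29² + 1.42² = 6.3470
Covariances σ_ij = r_ij · s_i · s_j:
  σ(X1,X2) = 0.18 × 1.44 × 0.77 = 0.1996
  σ(X1,X3) = 0.15 × 1.44 × 1.29 = 0.2786
  σ(X1,X4) = 0.23 × 1.44 × 1.42 = 0.4703
  σ(X2,X3) = 0.26 × 0.77 × 1.29 = 0.2583
  σ(X2,X4) = 0.28 × 0.77 × 1.42 = 0.3062
  σ(X3,X4) = 0.08 × 1.29 × 1.42 = 0.1465
σ²_T = Σσ²ᵢ + 2·Σσ_ij = 6.3470 + 2 × 1.6595 = 9.6660
α = (4/3)·(1 − 6.3470/9.6660) = 0.458

Cronbach's alpha = 0.458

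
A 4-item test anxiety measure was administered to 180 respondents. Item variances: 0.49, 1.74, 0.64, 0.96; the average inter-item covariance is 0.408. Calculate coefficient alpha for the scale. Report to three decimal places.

α = 0.748

Σσ²ᵢ = 0.49 + 1.74 + 0.64 + 0.96 = 3.83
Sum of the 6 distinct covariances = 6 × 0.408 = 2.448
σ²_T = Σσ²ᵢ + 2·Σcov = 3.83 + 2 × 2.448 = 8.726
α = (4/3)·(1 − 3.83/8.726) = 0.748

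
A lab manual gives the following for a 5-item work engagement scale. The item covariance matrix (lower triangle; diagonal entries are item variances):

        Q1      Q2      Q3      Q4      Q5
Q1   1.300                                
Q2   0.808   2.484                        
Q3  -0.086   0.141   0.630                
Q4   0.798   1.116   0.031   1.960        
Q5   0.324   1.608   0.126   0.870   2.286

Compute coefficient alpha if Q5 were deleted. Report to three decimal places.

α = 0.625

Remaining items: Q1, Q2, Q3, Q4 (k = 4).
Σσᵢ² = 1.300 + 2.484 + 0.630 + 1.960 = 6.374
Var(T) = 6.374 + 2 × 2.808 = 11.990
α (item deleted) = (4/3)·(1 − 6.374/11.990) = 0.625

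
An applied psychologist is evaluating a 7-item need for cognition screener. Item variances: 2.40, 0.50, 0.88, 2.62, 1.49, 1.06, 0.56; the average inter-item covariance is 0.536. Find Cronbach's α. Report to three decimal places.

Cronbach's α = 0.820

ΣVar(i) = 2.40 + 0.50 + 0.88 + 2.62 + 1.49 + 1.06 + 0.56 = 9.51
Sum of the 21 distinct covariances = 21 × 0.536 = 11.256
total variance = ΣVar(i) + 2·Σcov = 9.51 + 2 × 11.256 = 32.022
α = (7/6)·(1 − 9.51/32.022) = 0.820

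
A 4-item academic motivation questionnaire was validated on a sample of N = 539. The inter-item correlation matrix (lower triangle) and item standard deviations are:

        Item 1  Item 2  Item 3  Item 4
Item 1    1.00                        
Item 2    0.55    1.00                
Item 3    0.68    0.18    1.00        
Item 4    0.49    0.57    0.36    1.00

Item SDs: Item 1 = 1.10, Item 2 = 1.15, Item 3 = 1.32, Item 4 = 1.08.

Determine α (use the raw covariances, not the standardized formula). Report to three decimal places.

α = 0.774

Σσ²ᵢ = 1.10² + 1.15² + 1.32² + 1.08² = 5.4413
Covariances σ_ij = r_ij · s_i · s_j:
  σ(Item 1,Item 2) = 0.55 × 1.10 × 1.15 = 0.6958
  σ(Item 1,Item 3) = 0.68 × 1.10 × 1.32 = 0.9874
  σ(Item 1,Item 4) = 0.49 × 1.10 × 1.08 = 0.5821
  σ(Item 2,Item 3) = 0.18 × 1.15 × 1.32 = 0.2732
  σ(Item 2,Item 4) = 0.57 × 1.15 × 1.08 = 0.7079
  σ(Item 3,Item 4) = 0.36 × 1.32 × 1.08 = 0.5132
σ²_T = Σσ²ᵢ + 2·Σσ_ij = 5.4413 + 2 × 3.7596 = 12.9605
α = (4/3)·(1 − 5.4413/12.9605) = 0.774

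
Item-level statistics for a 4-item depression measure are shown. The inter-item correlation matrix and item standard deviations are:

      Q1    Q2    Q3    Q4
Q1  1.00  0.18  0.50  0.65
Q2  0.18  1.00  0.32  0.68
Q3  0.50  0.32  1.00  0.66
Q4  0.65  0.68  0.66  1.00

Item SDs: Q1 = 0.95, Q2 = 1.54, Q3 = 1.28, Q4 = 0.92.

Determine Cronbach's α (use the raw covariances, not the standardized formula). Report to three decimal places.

Cronbach's α = 0.759

Σσ²ᵢ = 0.95² + 1.54² + 1.28² + 0.92² = 5.7589
Covariances σ_ij = r_ij · s_i · s_j:
  σ(Q1,Q2) = 0.18 × 0.95 × 1.54 = 0.2633
  σ(Q1,Q3) = 0.50 × 0.95 × 1.28 = 0.6080
  σ(Q1,Q4) = 0.65 × 0.95 × 0.92 = 0.5681
  σ(Q2,Q3) = 0.32 × 1.54 × 1.28 = 0.6308
  σ(Q2,Q4) = 0.68 × 1.54 × 0.92 = 0.9634
  σ(Q3,Q4) = 0.66 × 1.28 × 0.92 = 0.7772
σ²_T = Σσ²ᵢ + 2·Σσ_ij = 5.7589 + 2 × 3.8108 = 13.3805
α = (4/3)·(1 − 5.7589/13.3805) = 0.759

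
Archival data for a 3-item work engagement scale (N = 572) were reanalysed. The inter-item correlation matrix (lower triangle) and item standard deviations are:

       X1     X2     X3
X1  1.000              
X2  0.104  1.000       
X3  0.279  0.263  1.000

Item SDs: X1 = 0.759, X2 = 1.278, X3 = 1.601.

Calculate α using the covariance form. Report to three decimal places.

Σσ²ᵢ = 0.759² + 1.278² + 1.601² = 4.7726
Covariances σ_ij = r_ij · s_i · s_j:
  σ(X1,X2) = 0.104 × 0.759 × 1.278 = 0.1009
  σ(X1,X3) = 0.279 × 0.759 × 1.601 = 0.3390
  σ(X2,X3) = 0.263 × 1.278 × 1.601 = 0.5381
σ²_T = Σσ²ᵢ + 2·Σσ_ij = 4.7726 + 2 × 0.9780 = 6.7286
α = (3/2)·(1 − 4.7726/6.7286) = 0.436

α = 0.436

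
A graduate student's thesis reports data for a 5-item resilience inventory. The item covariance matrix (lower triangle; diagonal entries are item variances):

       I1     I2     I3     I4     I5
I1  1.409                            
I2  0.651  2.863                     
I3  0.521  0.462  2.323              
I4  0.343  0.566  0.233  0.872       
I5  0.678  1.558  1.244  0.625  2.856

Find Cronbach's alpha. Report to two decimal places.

Cronbach's alpha = 0.71

sum of item variances = 1.409 + 2.863 + 2.323 + 0.872 + 2.856 = 10.323
Sum of the distinct covariances = 6.881
Var(T) = 10.323 + 2 × 6.881 = 24.085
α = (k/(k−1))·(1 − sum of item variances/Var(T)) = (5/4)·(1 − 10.323/24.085) = 0.71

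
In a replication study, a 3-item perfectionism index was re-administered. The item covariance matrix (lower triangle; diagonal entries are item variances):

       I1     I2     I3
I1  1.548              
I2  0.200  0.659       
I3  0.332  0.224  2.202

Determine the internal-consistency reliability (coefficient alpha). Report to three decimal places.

coefficient alpha = 0.383

Σσᵢ² = 1.548 + 0.659 + 2.202 = 4.409
Sum of off-diagonal covariances = 0.756
Var(T) = 4.409 + 2 × 0.756 = 5.921
α = (k/(k−1))·(1 − Σσᵢ²/Var(T)) = (3/2)·(1 − 4.409/5.921) = 0.383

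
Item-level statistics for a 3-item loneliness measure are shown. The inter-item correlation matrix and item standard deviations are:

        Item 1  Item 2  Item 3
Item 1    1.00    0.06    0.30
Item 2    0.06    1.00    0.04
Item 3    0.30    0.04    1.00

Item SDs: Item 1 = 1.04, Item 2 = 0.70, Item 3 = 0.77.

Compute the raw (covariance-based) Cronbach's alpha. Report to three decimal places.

α = 0.330

Σσ²ᵢ = 1.04² + 0.70² + 0.77² = 2.1645
Covariances σ_ij = r_ij · s_i · s_j:
  σ(Item 1,Item 2) = 0.06 × 1.04 × 0.70 = 0.0437
  σ(Item 1,Item 3) = 0.30 × 1.04 × 0.77 = 0.2402
  σ(Item 2,Item 3) = 0.04 × 0.70 × 0.77 = 0.0216
σ²_T = Σσ²ᵢ + 2·Σσ_ij = 2.1645 + 2 × 0.3055 = 2.7755
α = (3/2)·(1 − 2.1645/2.7755) = 0.330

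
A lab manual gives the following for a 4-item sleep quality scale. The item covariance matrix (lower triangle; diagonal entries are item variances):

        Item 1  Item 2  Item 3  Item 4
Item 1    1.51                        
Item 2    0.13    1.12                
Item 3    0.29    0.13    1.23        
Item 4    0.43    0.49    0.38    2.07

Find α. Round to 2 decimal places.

α = 0.51

sum of item variances = 1.51 + 1.12 + 1.23 + 2.07 = 5.93
Σ_{i<j} σ_ij = 1.85
σ²_T = 5.93 + 2 × 1.85 = 9.63
α = (k/(k−1))·(1 − sum of item variances/σ²_T) = (4/3)·(1 − 5.93/9.63) = 0.51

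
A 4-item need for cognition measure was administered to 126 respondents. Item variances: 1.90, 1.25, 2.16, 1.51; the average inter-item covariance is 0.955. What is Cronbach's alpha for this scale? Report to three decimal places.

Cronbach's alpha = 0.836

Σσᵢ² = 1.90 + 1.25 + 2.16 + 1.51 = 6.82
Sum of the 6 distinct covariances = 6 × 0.955 = 5.730
σ²_T = Σσᵢ² + 2·Σcov = 6.82 + 2 × 5.730 = 18.280
α = (4/3)·(1 − 6.82/18.280) = 0.836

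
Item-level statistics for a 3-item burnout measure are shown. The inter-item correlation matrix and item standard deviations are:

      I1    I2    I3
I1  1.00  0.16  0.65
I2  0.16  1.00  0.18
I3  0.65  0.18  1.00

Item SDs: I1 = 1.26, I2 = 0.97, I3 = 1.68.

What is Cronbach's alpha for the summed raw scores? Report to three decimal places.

α = 0.616

Σσ²ᵢ = 1.26² + 0.97² + 1.68² = 5.3509
Covariances σ_ij = r_ij · s_i · s_j:
  σ(I1,I2) = 0.16 × 1.26 × 0.97 = 0.1956
  σ(I1,I3) = 0.65 × 1.26 × 1.68 = 1.3759
  σ(I2,I3) = 0.18 × 0.97 × 1.68 = 0.2933
σ²_T = Σσ²ᵢ + 2·Σσ_ij = 5.3509 + 2 × 1.8648 = 9.0805
α = (3/2)·(1 − 5.3509/9.0805) = 0.616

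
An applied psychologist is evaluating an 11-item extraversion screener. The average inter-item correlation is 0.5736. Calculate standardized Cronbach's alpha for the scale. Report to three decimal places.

α = 0.937

Standardized α = k·r̄ / (1 + (k−1)·r̄) = 11 × 0.5736 / (1 + 10 × 0.5736)
  = 6.3096 / 6.7360 = 0.937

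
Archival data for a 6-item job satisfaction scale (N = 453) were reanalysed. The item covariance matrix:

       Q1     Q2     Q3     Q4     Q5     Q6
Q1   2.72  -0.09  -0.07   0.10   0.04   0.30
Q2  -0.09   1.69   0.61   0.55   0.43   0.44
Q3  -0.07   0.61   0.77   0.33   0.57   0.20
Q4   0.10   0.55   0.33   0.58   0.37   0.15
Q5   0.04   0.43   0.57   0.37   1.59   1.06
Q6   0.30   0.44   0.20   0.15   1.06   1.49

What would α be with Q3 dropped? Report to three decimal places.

Remaining items: Q1, Q2, Q4, Q5, Q6 (k = 5).
Σσ²ᵢ = 2.72 + 1.69 + 0.58 + 1.59 + 1.49 = 8.07
total variance = 8.07 + 2 × 3.35 = 14.77
α (item deleted) = (5/4)·(1 − 8.07/14.77) = 0.567

α = 0.567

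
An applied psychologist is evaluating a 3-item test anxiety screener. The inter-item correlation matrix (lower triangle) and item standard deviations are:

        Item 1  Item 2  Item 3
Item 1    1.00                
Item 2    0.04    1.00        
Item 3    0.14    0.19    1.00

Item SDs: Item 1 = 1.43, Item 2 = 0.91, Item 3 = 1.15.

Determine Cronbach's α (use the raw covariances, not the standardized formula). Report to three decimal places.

Σσ²ᵢ = 1.43² + 0.91² + 1.15² = 4.1955
Covariances σ_ij = r_ij · s_i · s_j:
  σ(Item 1,Item 2) = 0.04 × 1.43 × 0.91 = 0.0521
  σ(Item 1,Item 3) = 0.14 × 1.43 × 1.15 = 0.2302
  σ(Item 2,Item 3) = 0.19 × 0.91 × 1.15 = 0.1988
σ²_T = Σσ²ᵢ + 2·Σσ_ij = 4.1955 + 2 × 0.4811 = 5.1577
α = (3/2)·(1 − 4.1955/5.1577) = 0.280

α = 0.280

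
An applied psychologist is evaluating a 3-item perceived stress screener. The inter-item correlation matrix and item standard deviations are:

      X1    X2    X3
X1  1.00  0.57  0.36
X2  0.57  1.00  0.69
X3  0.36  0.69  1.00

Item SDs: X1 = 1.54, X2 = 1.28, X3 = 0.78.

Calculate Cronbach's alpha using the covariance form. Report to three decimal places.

α = 0.739

Σσ²ᵢ = 1.54² + 1.28² + 0.78² = 4.6184
Covariances σ_ij = r_ij · s_i · s_j:
  σ(X1,X2) = 0.57 × 1.54 × 1.28 = 1.1236
  σ(X1,X3) = 0.36 × 1.54 × 0.78 = 0.4324
  σ(X2,X3) = 0.69 × 1.28 × 0.78 = 0.6889
σ²_T = Σσ²ᵢ + 2·Σσ_ij = 4.6184 + 2 × 2.2449 = 9.1082
α = (3/2)·(1 − 4.6184/9.1082) = 0.739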